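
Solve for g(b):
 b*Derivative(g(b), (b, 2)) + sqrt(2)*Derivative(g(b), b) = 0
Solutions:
 g(b) = C1 + C2*b^(1 - sqrt(2))


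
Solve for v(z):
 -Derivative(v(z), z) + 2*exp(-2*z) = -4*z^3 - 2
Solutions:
 v(z) = C1 + z^4 + 2*z - exp(-2*z)


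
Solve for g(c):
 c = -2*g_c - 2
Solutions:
 g(c) = C1 - c^2/4 - c


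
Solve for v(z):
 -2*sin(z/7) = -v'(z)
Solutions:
 v(z) = C1 - 14*cos(z/7)


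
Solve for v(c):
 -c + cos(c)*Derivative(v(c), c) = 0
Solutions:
 v(c) = C1 + Integral(c/cos(c), c)


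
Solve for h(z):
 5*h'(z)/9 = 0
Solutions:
 h(z) = C1


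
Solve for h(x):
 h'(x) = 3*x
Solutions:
 h(x) = C1 + 3*x^2/2


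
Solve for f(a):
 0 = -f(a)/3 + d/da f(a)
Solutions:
 f(a) = C1*exp(a/3)


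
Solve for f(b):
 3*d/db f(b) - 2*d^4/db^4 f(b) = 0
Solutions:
 f(b) = C1 + C4*exp(2^(2/3)*3^(1/3)*b/2) + (C2*sin(2^(2/3)*3^(5/6)*b/4) + C3*cos(2^(2/3)*3^(5/6)*b/4))*exp(-2^(2/3)*3^(1/3)*b/4)


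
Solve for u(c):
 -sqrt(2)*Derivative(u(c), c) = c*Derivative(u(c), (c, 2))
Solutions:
 u(c) = C1 + C2*c^(1 - sqrt(2))


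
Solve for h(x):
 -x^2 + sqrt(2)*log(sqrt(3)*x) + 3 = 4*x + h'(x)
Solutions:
 h(x) = C1 - x^3/3 - 2*x^2 + sqrt(2)*x*log(x) - sqrt(2)*x + sqrt(2)*x*log(3)/2 + 3*x


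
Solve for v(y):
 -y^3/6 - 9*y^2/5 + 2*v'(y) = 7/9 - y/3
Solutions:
 v(y) = C1 + y^4/48 + 3*y^3/10 - y^2/12 + 7*y/18


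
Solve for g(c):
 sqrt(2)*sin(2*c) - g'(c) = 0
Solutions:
 g(c) = C1 - sqrt(2)*cos(2*c)/2


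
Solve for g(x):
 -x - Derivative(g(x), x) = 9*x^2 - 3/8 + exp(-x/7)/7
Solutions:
 g(x) = C1 - 3*x^3 - x^2/2 + 3*x/8 + exp(-x/7)


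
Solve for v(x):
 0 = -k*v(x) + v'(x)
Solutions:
 v(x) = C1*exp(k*x)


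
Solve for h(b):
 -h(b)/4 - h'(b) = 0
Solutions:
 h(b) = C1*exp(-b/4)


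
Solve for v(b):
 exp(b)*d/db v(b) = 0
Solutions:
 v(b) = C1


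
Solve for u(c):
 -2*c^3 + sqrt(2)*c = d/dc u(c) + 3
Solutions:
 u(c) = C1 - c^4/2 + sqrt(2)*c^2/2 - 3*c


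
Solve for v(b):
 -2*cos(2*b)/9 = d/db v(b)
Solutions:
 v(b) = C1 - sin(2*b)/9


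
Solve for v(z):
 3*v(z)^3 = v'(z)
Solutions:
 v(z) = -sqrt(2)*sqrt(-1/(C1 + 3*z))/2
 v(z) = sqrt(2)*sqrt(-1/(C1 + 3*z))/2


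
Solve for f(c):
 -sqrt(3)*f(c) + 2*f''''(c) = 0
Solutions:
 f(c) = C1*exp(-2^(3/4)*3^(1/8)*c/2) + C2*exp(2^(3/4)*3^(1/8)*c/2) + C3*sin(2^(3/4)*3^(1/8)*c/2) + C4*cos(2^(3/4)*3^(1/8)*c/2)


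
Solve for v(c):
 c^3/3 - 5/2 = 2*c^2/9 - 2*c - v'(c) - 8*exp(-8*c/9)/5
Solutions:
 v(c) = C1 - c^4/12 + 2*c^3/27 - c^2 + 5*c/2 + 9*exp(-8*c/9)/5


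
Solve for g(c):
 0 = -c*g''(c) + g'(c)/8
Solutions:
 g(c) = C1 + C2*c^(9/8)


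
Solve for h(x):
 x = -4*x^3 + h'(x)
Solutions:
 h(x) = C1 + x^4 + x^2/2


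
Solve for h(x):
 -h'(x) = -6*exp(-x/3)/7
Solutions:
 h(x) = C1 - 18*exp(-x/3)/7


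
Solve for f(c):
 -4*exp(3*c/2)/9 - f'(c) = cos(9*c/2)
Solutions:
 f(c) = C1 - 8*exp(3*c/2)/27 - 2*sin(9*c/2)/9


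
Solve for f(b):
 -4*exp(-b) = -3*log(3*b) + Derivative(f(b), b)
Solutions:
 f(b) = C1 + 3*b*log(b) + 3*b*(-1 + log(3)) + 4*exp(-b)


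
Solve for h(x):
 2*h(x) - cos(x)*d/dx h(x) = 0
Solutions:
 h(x) = C1*(sin(x) + 1)/(sin(x) - 1)


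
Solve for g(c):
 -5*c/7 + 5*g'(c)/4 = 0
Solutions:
 g(c) = C1 + 2*c^2/7


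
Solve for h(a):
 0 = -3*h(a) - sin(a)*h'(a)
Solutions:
 h(a) = C1*(cos(a) + 1)^(3/2)/(cos(a) - 1)^(3/2)


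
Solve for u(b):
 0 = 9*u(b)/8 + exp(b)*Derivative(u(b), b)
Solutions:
 u(b) = C1*exp(9*exp(-b)/8)


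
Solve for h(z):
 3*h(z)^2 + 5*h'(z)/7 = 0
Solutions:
 h(z) = 5/(C1 + 21*z)


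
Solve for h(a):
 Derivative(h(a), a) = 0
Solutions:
 h(a) = C1


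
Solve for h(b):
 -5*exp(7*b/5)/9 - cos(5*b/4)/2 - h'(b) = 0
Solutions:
 h(b) = C1 - 25*exp(7*b/5)/63 - 2*sin(5*b/4)/5


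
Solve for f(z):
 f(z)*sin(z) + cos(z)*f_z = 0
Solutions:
 f(z) = C1*cos(z)


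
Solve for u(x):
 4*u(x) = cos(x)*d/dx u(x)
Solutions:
 u(x) = C1*(sin(x)^2 + 2*sin(x) + 1)/(sin(x)^2 - 2*sin(x) + 1)


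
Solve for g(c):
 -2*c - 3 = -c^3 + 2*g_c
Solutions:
 g(c) = C1 + c^4/8 - c^2/2 - 3*c/2


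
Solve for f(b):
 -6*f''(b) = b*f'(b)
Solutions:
 f(b) = C1 + C2*erf(sqrt(3)*b/6)


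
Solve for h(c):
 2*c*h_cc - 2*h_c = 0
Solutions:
 h(c) = C1 + C2*c^2


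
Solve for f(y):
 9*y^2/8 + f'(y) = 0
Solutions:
 f(y) = C1 - 3*y^3/8


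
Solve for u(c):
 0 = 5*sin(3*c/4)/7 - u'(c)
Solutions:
 u(c) = C1 - 20*cos(3*c/4)/21


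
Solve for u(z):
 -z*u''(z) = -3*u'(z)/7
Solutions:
 u(z) = C1 + C2*z^(10/7)


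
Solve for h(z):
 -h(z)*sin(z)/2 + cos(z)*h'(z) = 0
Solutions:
 h(z) = C1/sqrt(cos(z))


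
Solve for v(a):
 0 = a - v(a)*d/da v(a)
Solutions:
 v(a) = -sqrt(C1 + a^2)
 v(a) = sqrt(C1 + a^2)


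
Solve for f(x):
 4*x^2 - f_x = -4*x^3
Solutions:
 f(x) = C1 + x^4 + 4*x^3/3


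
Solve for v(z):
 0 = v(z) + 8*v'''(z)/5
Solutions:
 v(z) = C3*exp(-5^(1/3)*z/2) + (C1*sin(sqrt(3)*5^(1/3)*z/4) + C2*cos(sqrt(3)*5^(1/3)*z/4))*exp(5^(1/3)*z/4)


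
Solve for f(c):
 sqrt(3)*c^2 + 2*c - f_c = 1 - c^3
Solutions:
 f(c) = C1 + c^4/4 + sqrt(3)*c^3/3 + c^2 - c


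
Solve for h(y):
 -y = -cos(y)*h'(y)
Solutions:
 h(y) = C1 + Integral(y/cos(y), y)


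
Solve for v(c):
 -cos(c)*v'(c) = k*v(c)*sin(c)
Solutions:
 v(c) = C1*exp(k*log(cos(c)))


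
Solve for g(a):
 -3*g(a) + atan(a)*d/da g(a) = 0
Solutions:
 g(a) = C1*exp(3*Integral(1/atan(a), a))


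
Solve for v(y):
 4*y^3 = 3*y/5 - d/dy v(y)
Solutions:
 v(y) = C1 - y^4 + 3*y^2/10


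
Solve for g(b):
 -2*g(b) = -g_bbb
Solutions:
 g(b) = C3*exp(2^(1/3)*b) + (C1*sin(2^(1/3)*sqrt(3)*b/2) + C2*cos(2^(1/3)*sqrt(3)*b/2))*exp(-2^(1/3)*b/2)


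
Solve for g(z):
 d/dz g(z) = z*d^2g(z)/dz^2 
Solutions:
 g(z) = C1 + C2*z^2


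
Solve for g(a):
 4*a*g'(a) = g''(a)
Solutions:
 g(a) = C1 + C2*erfi(sqrt(2)*a)


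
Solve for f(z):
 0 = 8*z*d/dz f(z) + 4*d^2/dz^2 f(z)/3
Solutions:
 f(z) = C1 + C2*erf(sqrt(3)*z)


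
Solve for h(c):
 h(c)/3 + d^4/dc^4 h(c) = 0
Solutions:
 h(c) = (C1*sin(sqrt(2)*3^(3/4)*c/6) + C2*cos(sqrt(2)*3^(3/4)*c/6))*exp(-sqrt(2)*3^(3/4)*c/6) + (C3*sin(sqrt(2)*3^(3/4)*c/6) + C4*cos(sqrt(2)*3^(3/4)*c/6))*exp(sqrt(2)*3^(3/4)*c/6)


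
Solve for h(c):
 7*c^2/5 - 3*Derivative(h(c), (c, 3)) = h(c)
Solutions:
 h(c) = C3*exp(-3^(2/3)*c/3) + 7*c^2/5 + (C1*sin(3^(1/6)*c/2) + C2*cos(3^(1/6)*c/2))*exp(3^(2/3)*c/6)


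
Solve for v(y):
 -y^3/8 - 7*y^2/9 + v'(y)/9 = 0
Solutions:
 v(y) = C1 + 9*y^4/32 + 7*y^3/3


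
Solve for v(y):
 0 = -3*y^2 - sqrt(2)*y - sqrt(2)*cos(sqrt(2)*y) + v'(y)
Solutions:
 v(y) = C1 + y^3 + sqrt(2)*y^2/2 + sin(sqrt(2)*y)


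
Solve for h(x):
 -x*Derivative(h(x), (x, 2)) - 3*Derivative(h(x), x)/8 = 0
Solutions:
 h(x) = C1 + C2*x^(5/8)


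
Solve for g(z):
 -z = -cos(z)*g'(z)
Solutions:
 g(z) = C1 + Integral(z/cos(z), z)


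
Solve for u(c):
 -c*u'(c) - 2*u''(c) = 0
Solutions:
 u(c) = C1 + C2*erf(c/2)


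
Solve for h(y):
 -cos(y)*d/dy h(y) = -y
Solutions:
 h(y) = C1 + Integral(y/cos(y), y)


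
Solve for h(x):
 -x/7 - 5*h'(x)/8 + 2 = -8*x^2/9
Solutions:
 h(x) = C1 + 64*x^3/135 - 4*x^2/35 + 16*x/5


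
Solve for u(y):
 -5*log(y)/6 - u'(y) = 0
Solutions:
 u(y) = C1 - 5*y*log(y)/6 + 5*y/6


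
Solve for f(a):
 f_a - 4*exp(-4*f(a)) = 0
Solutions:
 f(a) = log(-I*(C1 + 16*a)^(1/4))
 f(a) = log(I*(C1 + 16*a)^(1/4))
 f(a) = log(-(C1 + 16*a)^(1/4))
 f(a) = log(C1 + 16*a)/4


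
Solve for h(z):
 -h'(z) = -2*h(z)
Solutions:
 h(z) = C1*exp(2*z)


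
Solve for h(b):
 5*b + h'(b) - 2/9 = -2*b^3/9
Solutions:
 h(b) = C1 - b^4/18 - 5*b^2/2 + 2*b/9


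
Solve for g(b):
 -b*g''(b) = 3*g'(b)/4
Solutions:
 g(b) = C1 + C2*b^(1/4)


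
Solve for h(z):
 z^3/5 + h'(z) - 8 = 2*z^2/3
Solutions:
 h(z) = C1 - z^4/20 + 2*z^3/9 + 8*z


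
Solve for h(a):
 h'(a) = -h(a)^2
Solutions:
 h(a) = 1/(C1 + a)


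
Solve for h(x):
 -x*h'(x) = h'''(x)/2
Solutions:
 h(x) = C1 + Integral(C2*airyai(-2^(1/3)*x) + C3*airybi(-2^(1/3)*x), x)


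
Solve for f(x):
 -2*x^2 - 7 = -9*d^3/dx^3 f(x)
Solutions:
 f(x) = C1 + C2*x + C3*x^2 + x^5/270 + 7*x^3/54


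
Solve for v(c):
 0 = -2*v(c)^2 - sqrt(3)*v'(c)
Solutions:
 v(c) = 3/(C1 + 2*sqrt(3)*c)


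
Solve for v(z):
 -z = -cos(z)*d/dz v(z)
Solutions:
 v(z) = C1 + Integral(z/cos(z), z)


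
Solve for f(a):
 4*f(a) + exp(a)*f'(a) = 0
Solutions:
 f(a) = C1*exp(4*exp(-a))


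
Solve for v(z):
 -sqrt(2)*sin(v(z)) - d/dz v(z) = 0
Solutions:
 v(z) = -acos((-C1 - exp(2*sqrt(2)*z))/(C1 - exp(2*sqrt(2)*z))) + 2*pi
 v(z) = acos((-C1 - exp(2*sqrt(2)*z))/(C1 - exp(2*sqrt(2)*z)))


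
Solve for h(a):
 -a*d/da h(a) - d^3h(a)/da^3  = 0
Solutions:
 h(a) = C1 + Integral(C2*airyai(-a) + C3*airybi(-a), a)


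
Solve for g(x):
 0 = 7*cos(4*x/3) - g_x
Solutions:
 g(x) = C1 + 21*sin(4*x/3)/4


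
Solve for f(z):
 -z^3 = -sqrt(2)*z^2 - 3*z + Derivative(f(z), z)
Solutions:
 f(z) = C1 - z^4/4 + sqrt(2)*z^3/3 + 3*z^2/2


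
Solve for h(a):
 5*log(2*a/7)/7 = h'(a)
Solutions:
 h(a) = C1 + 5*a*log(a)/7 - 5*a*log(7)/7 - 5*a/7 + 5*a*log(2)/7


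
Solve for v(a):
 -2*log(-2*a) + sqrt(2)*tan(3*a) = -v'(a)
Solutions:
 v(a) = C1 + 2*a*log(-a) - 2*a + 2*a*log(2) + sqrt(2)*log(cos(3*a))/3


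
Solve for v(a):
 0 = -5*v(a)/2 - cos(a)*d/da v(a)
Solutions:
 v(a) = C1*(sin(a) - 1)^(5/4)/(sin(a) + 1)^(5/4)


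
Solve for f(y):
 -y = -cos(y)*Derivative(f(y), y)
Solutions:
 f(y) = C1 + Integral(y/cos(y), y)


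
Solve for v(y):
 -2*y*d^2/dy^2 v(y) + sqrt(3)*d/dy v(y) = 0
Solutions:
 v(y) = C1 + C2*y^(sqrt(3)/2 + 1)


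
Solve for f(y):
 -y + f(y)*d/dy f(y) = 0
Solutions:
 f(y) = -sqrt(C1 + y^2)
 f(y) = sqrt(C1 + y^2)


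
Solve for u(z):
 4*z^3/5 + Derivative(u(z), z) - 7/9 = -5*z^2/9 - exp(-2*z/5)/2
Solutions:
 u(z) = C1 - z^4/5 - 5*z^3/27 + 7*z/9 + 5*exp(-2*z/5)/4


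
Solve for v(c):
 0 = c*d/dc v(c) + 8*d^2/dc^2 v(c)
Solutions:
 v(c) = C1 + C2*erf(c/4)


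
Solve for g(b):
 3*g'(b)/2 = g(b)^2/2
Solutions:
 g(b) = -3/(C1 + b)


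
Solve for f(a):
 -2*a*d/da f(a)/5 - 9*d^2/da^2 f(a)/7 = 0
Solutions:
 f(a) = C1 + C2*erf(sqrt(35)*a/15)


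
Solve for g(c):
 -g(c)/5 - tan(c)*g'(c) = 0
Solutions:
 g(c) = C1/sin(c)^(1/5)


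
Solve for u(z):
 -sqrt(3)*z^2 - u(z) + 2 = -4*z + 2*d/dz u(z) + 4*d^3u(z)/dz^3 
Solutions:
 u(z) = C1*exp(-3^(1/3)*z*(-(9 + sqrt(105))^(1/3) + 2*3^(1/3)/(9 + sqrt(105))^(1/3))/12)*sin(3^(1/6)*z*(6/(9 + sqrt(105))^(1/3) + 3^(2/3)*(9 + sqrt(105))^(1/3))/12) + C2*exp(-3^(1/3)*z*(-(9 + sqrt(105))^(1/3) + 2*3^(1/3)/(9 + sqrt(105))^(1/3))/12)*cos(3^(1/6)*z*(6/(9 + sqrt(105))^(1/3) + 3^(2/3)*(9 + sqrt(105))^(1/3))/12) + C3*exp(3^(1/3)*z*(-(9 + sqrt(105))^(1/3) + 2*3^(1/3)/(9 + sqrt(105))^(1/3))/6) - sqrt(3)*z^2 + 4*z + 4*sqrt(3)*z - 8*sqrt(3) - 6


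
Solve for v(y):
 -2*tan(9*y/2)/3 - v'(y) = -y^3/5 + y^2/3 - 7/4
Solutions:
 v(y) = C1 + y^4/20 - y^3/9 + 7*y/4 + 4*log(cos(9*y/2))/27


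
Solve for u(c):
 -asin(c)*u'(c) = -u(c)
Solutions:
 u(c) = C1*exp(Integral(1/asin(c), c))


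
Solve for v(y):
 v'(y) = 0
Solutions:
 v(y) = C1


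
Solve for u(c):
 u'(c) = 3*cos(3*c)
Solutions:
 u(c) = C1 + sin(3*c)


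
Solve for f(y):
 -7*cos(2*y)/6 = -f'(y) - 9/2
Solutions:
 f(y) = C1 - 9*y/2 + 7*sin(2*y)/12


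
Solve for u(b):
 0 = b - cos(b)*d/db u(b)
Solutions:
 u(b) = C1 + Integral(b/cos(b), b)


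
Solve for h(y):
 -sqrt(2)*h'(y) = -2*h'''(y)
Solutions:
 h(y) = C1 + C2*exp(-2^(3/4)*y/2) + C3*exp(2^(3/4)*y/2)


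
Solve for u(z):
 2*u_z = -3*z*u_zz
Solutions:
 u(z) = C1 + C2*z^(1/3)


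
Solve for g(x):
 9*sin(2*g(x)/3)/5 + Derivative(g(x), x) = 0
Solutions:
 9*x/5 + 3*log(cos(2*g(x)/3) - 1)/4 - 3*log(cos(2*g(x)/3) + 1)/4 = C1


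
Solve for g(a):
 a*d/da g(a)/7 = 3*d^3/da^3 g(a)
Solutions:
 g(a) = C1 + Integral(C2*airyai(21^(2/3)*a/21) + C3*airybi(21^(2/3)*a/21), a)


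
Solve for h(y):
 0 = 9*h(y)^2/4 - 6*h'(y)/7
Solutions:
 h(y) = -8/(C1 + 21*y)


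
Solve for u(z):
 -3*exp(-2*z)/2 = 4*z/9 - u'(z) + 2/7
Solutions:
 u(z) = C1 + 2*z^2/9 + 2*z/7 - 3*exp(-2*z)/4


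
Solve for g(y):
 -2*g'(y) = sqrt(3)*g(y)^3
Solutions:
 g(y) = -sqrt(-1/(C1 - sqrt(3)*y))
 g(y) = sqrt(-1/(C1 - sqrt(3)*y))


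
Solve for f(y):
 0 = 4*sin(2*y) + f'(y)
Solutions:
 f(y) = C1 + 2*cos(2*y)


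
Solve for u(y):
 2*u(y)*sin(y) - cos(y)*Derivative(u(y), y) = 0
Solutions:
 u(y) = C1/cos(y)^2


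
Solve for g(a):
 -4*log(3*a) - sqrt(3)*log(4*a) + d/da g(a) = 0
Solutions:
 g(a) = C1 + sqrt(3)*a*log(a) + 4*a*log(a) - 4*a - sqrt(3)*a + a*log(81*2^(2*sqrt(3)))


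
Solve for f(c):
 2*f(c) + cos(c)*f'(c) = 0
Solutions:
 f(c) = C1*(sin(c) - 1)/(sin(c) + 1)


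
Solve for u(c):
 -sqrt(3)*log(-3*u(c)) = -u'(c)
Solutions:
 -sqrt(3)*Integral(1/(log(-_y) + log(3)), (_y, u(c)))/3 = C1 - c


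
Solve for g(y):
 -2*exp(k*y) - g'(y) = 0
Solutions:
 g(y) = C1 - 2*exp(k*y)/k


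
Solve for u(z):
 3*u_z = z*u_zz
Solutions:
 u(z) = C1 + C2*z^4


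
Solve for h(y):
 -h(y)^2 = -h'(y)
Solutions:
 h(y) = -1/(C1 + y)


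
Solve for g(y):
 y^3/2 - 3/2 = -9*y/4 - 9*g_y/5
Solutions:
 g(y) = C1 - 5*y^4/72 - 5*y^2/8 + 5*y/6


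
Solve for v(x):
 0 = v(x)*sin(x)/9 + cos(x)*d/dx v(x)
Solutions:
 v(x) = C1*cos(x)^(1/9)


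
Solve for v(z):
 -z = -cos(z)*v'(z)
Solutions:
 v(z) = C1 + Integral(z/cos(z), z)


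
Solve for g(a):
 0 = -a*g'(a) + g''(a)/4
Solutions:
 g(a) = C1 + C2*erfi(sqrt(2)*a)


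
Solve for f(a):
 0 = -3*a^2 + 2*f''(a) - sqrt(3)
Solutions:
 f(a) = C1 + C2*a + a^4/8 + sqrt(3)*a^2/4


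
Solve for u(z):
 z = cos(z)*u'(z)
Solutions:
 u(z) = C1 + Integral(z/cos(z), z)


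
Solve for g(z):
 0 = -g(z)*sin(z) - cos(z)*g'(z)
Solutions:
 g(z) = C1*cos(z)


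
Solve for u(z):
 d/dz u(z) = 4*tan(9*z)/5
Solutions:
 u(z) = C1 - 4*log(cos(9*z))/45


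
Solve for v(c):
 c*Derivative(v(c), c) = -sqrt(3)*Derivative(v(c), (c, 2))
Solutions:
 v(c) = C1 + C2*erf(sqrt(2)*3^(3/4)*c/6)


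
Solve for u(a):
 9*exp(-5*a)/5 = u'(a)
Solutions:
 u(a) = C1 - 9*exp(-5*a)/25


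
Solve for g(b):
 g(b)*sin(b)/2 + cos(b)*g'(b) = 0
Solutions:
 g(b) = C1*sqrt(cos(b))


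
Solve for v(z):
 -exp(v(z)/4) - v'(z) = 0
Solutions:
 v(z) = 4*log(1/(C1 + z)) + 8*log(2)


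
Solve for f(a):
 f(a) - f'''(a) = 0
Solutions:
 f(a) = C3*exp(a) + (C1*sin(sqrt(3)*a/2) + C2*cos(sqrt(3)*a/2))*exp(-a/2)


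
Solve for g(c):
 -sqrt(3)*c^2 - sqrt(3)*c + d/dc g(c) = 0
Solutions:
 g(c) = C1 + sqrt(3)*c^3/3 + sqrt(3)*c^2/2


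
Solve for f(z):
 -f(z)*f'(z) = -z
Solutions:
 f(z) = -sqrt(C1 + z^2)
 f(z) = sqrt(C1 + z^2)


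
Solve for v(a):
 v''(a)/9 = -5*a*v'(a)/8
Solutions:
 v(a) = C1 + C2*erf(3*sqrt(5)*a/4)


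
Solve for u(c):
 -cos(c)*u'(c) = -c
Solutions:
 u(c) = C1 + Integral(c/cos(c), c)


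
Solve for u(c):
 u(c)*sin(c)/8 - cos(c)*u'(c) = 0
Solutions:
 u(c) = C1/cos(c)^(1/8)


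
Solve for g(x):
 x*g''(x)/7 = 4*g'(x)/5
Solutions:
 g(x) = C1 + C2*x^(33/5)


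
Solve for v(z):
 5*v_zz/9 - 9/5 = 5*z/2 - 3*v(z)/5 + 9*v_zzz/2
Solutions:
 v(z) = C1*exp(z*(-5^(2/3)*(2187*sqrt(4792969) + 4787969)^(1/3) - 500*5^(1/3)/(2187*sqrt(4792969) + 4787969)^(1/3) + 100)/2430)*sin(sqrt(3)*5^(1/3)*z*(-5^(1/3)*(2187*sqrt(4792969) + 4787969)^(1/3) + 500/(2187*sqrt(4792969) + 4787969)^(1/3))/2430) + C2*exp(z*(-5^(2/3)*(2187*sqrt(4792969) + 4787969)^(1/3) - 500*5^(1/3)/(2187*sqrt(4792969) + 4787969)^(1/3) + 100)/2430)*cos(sqrt(3)*5^(1/3)*z*(-5^(1/3)*(2187*sqrt(4792969) + 4787969)^(1/3) + 500/(2187*sqrt(4792969) + 4787969)^(1/3))/2430) + C3*exp(z*(500*5^(1/3)/(2187*sqrt(4792969) + 4787969)^(1/3) + 50 + 5^(2/3)*(2187*sqrt(4792969) + 4787969)^(1/3))/1215) + 25*z/6 + 3


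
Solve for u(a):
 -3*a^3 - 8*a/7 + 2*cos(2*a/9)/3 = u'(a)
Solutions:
 u(a) = C1 - 3*a^4/4 - 4*a^2/7 + 3*sin(2*a/9)


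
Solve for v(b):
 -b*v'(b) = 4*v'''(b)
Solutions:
 v(b) = C1 + Integral(C2*airyai(-2^(1/3)*b/2) + C3*airybi(-2^(1/3)*b/2), b)


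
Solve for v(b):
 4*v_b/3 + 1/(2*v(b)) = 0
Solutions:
 v(b) = -sqrt(C1 - 3*b)/2
 v(b) = sqrt(C1 - 3*b)/2


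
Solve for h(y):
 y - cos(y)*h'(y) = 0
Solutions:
 h(y) = C1 + Integral(y/cos(y), y)


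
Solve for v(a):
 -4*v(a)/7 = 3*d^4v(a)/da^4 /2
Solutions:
 v(a) = (C1*sin(2^(1/4)*21^(3/4)*a/21) + C2*cos(2^(1/4)*21^(3/4)*a/21))*exp(-2^(1/4)*21^(3/4)*a/21) + (C3*sin(2^(1/4)*21^(3/4)*a/21) + C4*cos(2^(1/4)*21^(3/4)*a/21))*exp(2^(1/4)*21^(3/4)*a/21)


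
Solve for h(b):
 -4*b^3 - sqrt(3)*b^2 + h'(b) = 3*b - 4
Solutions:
 h(b) = C1 + b^4 + sqrt(3)*b^3/3 + 3*b^2/2 - 4*b


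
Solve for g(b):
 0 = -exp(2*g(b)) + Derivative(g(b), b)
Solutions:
 g(b) = log(-sqrt(-1/(C1 + b))) - log(2)/2
 g(b) = log(-1/(C1 + b))/2 - log(2)/2


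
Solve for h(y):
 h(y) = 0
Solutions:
 h(y) = 0


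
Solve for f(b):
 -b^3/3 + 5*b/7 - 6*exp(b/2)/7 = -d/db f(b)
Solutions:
 f(b) = C1 + b^4/12 - 5*b^2/14 + 12*exp(b/2)/7


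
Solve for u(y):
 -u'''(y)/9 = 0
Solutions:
 u(y) = C1 + C2*y + C3*y^2


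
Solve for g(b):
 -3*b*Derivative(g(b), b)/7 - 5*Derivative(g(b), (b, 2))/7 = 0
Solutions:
 g(b) = C1 + C2*erf(sqrt(30)*b/10)


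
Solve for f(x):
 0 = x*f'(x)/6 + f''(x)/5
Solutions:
 f(x) = C1 + C2*erf(sqrt(15)*x/6)


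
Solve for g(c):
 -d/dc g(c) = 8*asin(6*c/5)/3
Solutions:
 g(c) = C1 - 8*c*asin(6*c/5)/3 - 4*sqrt(25 - 36*c^2)/9


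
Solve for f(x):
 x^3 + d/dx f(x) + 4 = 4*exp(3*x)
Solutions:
 f(x) = C1 - x^4/4 - 4*x + 4*exp(3*x)/3


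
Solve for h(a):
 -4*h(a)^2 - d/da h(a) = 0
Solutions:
 h(a) = 1/(C1 + 4*a)


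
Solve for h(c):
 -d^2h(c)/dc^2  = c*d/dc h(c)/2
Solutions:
 h(c) = C1 + C2*erf(c/2)


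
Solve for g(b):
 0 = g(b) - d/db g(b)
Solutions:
 g(b) = C1*exp(b)


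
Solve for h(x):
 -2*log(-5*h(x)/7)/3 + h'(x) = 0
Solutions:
 -3*Integral(1/(log(-_y) - log(7) + log(5)), (_y, h(x)))/2 = C1 - x


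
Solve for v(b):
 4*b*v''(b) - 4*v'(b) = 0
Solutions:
 v(b) = C1 + C2*b^2


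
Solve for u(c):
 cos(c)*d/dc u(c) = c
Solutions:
 u(c) = C1 + Integral(c/cos(c), c)


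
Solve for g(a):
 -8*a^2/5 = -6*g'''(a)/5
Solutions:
 g(a) = C1 + C2*a + C3*a^2 + a^5/45


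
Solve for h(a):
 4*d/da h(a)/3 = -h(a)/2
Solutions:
 h(a) = C1*exp(-3*a/8)


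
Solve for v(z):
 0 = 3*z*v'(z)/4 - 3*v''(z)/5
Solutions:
 v(z) = C1 + C2*erfi(sqrt(10)*z/4)


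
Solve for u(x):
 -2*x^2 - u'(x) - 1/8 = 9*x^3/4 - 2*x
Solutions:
 u(x) = C1 - 9*x^4/16 - 2*x^3/3 + x^2 - x/8


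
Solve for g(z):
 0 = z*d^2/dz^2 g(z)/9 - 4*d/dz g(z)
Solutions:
 g(z) = C1 + C2*z^37


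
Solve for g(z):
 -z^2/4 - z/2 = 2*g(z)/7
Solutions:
 g(z) = 7*z*(-z - 2)/8


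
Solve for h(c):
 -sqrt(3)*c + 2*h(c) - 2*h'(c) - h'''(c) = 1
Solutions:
 h(c) = C1*exp(c*(-3*(1 + sqrt(105)/9)^(1/3) + 2/(1 + sqrt(105)/9)^(1/3))/6)*sin(sqrt(3)*c*(2/(1 + sqrt(105)/9)^(1/3) + 3*(1 + sqrt(105)/9)^(1/3))/6) + C2*exp(c*(-3*(1 + sqrt(105)/9)^(1/3) + 2/(1 + sqrt(105)/9)^(1/3))/6)*cos(sqrt(3)*c*(2/(1 + sqrt(105)/9)^(1/3) + 3*(1 + sqrt(105)/9)^(1/3))/6) + C3*exp(c*(-2/(3*(1 + sqrt(105)/9)^(1/3)) + (1 + sqrt(105)/9)^(1/3))) + sqrt(3)*c/2 + 1/2 + sqrt(3)/2


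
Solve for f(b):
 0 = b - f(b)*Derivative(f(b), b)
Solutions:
 f(b) = -sqrt(C1 + b^2)
 f(b) = sqrt(C1 + b^2)


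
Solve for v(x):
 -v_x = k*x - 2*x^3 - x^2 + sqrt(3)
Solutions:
 v(x) = C1 - k*x^2/2 + x^4/2 + x^3/3 - sqrt(3)*x


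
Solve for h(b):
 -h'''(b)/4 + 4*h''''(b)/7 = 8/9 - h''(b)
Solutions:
 h(b) = C1 + C2*b + 4*b^2/9 + (C3*sin(sqrt(1743)*b/32) + C4*cos(sqrt(1743)*b/32))*exp(7*b/32)


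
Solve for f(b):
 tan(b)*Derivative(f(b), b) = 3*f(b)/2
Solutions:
 f(b) = C1*sin(b)^(3/2)


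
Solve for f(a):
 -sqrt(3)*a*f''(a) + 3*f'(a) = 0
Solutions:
 f(a) = C1 + C2*a^(1 + sqrt(3))


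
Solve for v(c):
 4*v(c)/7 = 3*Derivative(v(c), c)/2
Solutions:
 v(c) = C1*exp(8*c/21)


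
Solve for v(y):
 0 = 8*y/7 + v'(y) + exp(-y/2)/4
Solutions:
 v(y) = C1 - 4*y^2/7 + exp(-y/2)/2


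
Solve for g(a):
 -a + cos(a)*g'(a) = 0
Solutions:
 g(a) = C1 + Integral(a/cos(a), a)


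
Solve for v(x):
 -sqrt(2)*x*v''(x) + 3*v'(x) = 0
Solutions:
 v(x) = C1 + C2*x^(1 + 3*sqrt(2)/2)


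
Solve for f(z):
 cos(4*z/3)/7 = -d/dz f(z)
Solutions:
 f(z) = C1 - 3*sin(4*z/3)/28


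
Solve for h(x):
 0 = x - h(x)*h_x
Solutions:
 h(x) = -sqrt(C1 + x^2)
 h(x) = sqrt(C1 + x^2)


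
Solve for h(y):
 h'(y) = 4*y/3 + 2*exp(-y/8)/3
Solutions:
 h(y) = C1 + 2*y^2/3 - 16*exp(-y/8)/3


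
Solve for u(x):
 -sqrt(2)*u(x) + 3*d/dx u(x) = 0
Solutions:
 u(x) = C1*exp(sqrt(2)*x/3)


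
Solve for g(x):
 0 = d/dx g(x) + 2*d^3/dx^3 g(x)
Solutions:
 g(x) = C1 + C2*sin(sqrt(2)*x/2) + C3*cos(sqrt(2)*x/2)


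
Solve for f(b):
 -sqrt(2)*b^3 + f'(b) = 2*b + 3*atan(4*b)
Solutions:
 f(b) = C1 + sqrt(2)*b^4/4 + b^2 + 3*b*atan(4*b) - 3*log(16*b^2 + 1)/8


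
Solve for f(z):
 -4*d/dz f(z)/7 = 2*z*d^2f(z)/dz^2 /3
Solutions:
 f(z) = C1 + C2*z^(1/7)


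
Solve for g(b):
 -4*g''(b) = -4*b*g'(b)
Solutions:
 g(b) = C1 + C2*erfi(sqrt(2)*b/2)


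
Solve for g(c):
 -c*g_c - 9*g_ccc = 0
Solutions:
 g(c) = C1 + Integral(C2*airyai(-3^(1/3)*c/3) + C3*airybi(-3^(1/3)*c/3), c)


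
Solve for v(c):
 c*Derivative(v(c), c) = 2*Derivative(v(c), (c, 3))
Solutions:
 v(c) = C1 + Integral(C2*airyai(2^(2/3)*c/2) + C3*airybi(2^(2/3)*c/2), c)


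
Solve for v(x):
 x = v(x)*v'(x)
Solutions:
 v(x) = -sqrt(C1 + x^2)
 v(x) = sqrt(C1 + x^2)


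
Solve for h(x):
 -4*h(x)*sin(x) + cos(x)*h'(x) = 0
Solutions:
 h(x) = C1/cos(x)^4


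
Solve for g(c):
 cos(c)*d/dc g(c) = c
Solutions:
 g(c) = C1 + Integral(c/cos(c), c)


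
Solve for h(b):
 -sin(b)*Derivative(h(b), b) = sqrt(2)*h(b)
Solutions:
 h(b) = C1*(cos(b) + 1)^(sqrt(2)/2)/(cos(b) - 1)^(sqrt(2)/2)


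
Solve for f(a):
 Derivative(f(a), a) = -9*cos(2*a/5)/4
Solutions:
 f(a) = C1 - 45*sin(2*a/5)/8


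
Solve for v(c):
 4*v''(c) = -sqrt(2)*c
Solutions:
 v(c) = C1 + C2*c - sqrt(2)*c^3/24


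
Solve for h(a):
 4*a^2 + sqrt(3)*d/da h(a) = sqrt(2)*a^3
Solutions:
 h(a) = C1 + sqrt(6)*a^4/12 - 4*sqrt(3)*a^3/9


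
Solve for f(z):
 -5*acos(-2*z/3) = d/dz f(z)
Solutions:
 f(z) = C1 - 5*z*acos(-2*z/3) - 5*sqrt(9 - 4*z^2)/2


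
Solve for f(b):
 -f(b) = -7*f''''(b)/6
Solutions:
 f(b) = C1*exp(-6^(1/4)*7^(3/4)*b/7) + C2*exp(6^(1/4)*7^(3/4)*b/7) + C3*sin(6^(1/4)*7^(3/4)*b/7) + C4*cos(6^(1/4)*7^(3/4)*b/7)


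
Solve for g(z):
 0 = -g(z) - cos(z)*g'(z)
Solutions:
 g(z) = C1*sqrt(sin(z) - 1)/sqrt(sin(z) + 1)


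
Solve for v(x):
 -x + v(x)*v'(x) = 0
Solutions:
 v(x) = -sqrt(C1 + x^2)
 v(x) = sqrt(C1 + x^2)


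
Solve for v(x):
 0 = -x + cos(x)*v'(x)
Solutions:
 v(x) = C1 + Integral(x/cos(x), x)


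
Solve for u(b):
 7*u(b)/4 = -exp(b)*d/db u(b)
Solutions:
 u(b) = C1*exp(7*exp(-b)/4)


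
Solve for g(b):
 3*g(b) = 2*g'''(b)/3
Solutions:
 g(b) = C3*exp(6^(2/3)*b/2) + (C1*sin(3*2^(2/3)*3^(1/6)*b/4) + C2*cos(3*2^(2/3)*3^(1/6)*b/4))*exp(-6^(2/3)*b/4)


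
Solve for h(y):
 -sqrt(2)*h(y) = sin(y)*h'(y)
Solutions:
 h(y) = C1*(cos(y) + 1)^(sqrt(2)/2)/(cos(y) - 1)^(sqrt(2)/2)


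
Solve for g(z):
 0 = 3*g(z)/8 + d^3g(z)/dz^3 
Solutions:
 g(z) = C3*exp(-3^(1/3)*z/2) + (C1*sin(3^(5/6)*z/4) + C2*cos(3^(5/6)*z/4))*exp(3^(1/3)*z/4)


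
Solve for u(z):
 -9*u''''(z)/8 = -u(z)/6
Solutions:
 u(z) = C1*exp(-sqrt(2)*3^(1/4)*z/3) + C2*exp(sqrt(2)*3^(1/4)*z/3) + C3*sin(sqrt(2)*3^(1/4)*z/3) + C4*cos(sqrt(2)*3^(1/4)*z/3)


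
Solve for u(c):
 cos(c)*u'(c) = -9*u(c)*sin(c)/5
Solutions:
 u(c) = C1*cos(c)^(9/5)


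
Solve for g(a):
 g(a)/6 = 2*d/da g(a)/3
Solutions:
 g(a) = C1*exp(a/4)


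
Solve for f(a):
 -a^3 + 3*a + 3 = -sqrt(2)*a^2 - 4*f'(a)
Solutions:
 f(a) = C1 + a^4/16 - sqrt(2)*a^3/12 - 3*a^2/8 - 3*a/4


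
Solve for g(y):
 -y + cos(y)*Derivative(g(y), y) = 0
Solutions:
 g(y) = C1 + Integral(y/cos(y), y)


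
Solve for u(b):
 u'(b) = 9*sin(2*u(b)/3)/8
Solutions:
 -9*b/8 + 3*log(cos(2*u(b)/3) - 1)/4 - 3*log(cos(2*u(b)/3) + 1)/4 = C1


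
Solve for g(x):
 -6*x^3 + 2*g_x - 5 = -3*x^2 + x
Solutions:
 g(x) = C1 + 3*x^4/4 - x^3/2 + x^2/4 + 5*x/2


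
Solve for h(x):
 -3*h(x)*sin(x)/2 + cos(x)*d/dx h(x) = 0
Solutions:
 h(x) = C1/cos(x)^(3/2)


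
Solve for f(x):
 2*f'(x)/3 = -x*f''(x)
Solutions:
 f(x) = C1 + C2*x^(1/3)


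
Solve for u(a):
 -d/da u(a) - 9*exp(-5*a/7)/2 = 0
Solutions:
 u(a) = C1 + 63*exp(-5*a/7)/10


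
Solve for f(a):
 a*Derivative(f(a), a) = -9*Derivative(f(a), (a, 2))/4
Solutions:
 f(a) = C1 + C2*erf(sqrt(2)*a/3)


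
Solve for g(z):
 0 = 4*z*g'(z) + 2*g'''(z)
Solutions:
 g(z) = C1 + Integral(C2*airyai(-2^(1/3)*z) + C3*airybi(-2^(1/3)*z), z)


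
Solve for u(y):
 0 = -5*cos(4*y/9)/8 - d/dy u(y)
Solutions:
 u(y) = C1 - 45*sin(4*y/9)/32


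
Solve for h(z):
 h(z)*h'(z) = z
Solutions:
 h(z) = -sqrt(C1 + z^2)
 h(z) = sqrt(C1 + z^2)


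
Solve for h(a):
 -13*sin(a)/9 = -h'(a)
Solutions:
 h(a) = C1 - 13*cos(a)/9


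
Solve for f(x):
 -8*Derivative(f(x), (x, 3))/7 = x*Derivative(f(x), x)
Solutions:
 f(x) = C1 + Integral(C2*airyai(-7^(1/3)*x/2) + C3*airybi(-7^(1/3)*x/2), x)


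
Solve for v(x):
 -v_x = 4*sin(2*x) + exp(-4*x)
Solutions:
 v(x) = C1 + 2*cos(2*x) + exp(-4*x)/4


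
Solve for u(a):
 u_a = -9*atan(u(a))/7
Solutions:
 Integral(1/atan(_y), (_y, u(a))) = C1 - 9*a/7


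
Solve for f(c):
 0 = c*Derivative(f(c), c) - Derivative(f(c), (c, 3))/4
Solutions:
 f(c) = C1 + Integral(C2*airyai(2^(2/3)*c) + C3*airybi(2^(2/3)*c), c)


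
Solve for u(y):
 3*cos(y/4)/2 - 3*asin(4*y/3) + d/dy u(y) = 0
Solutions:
 u(y) = C1 + 3*y*asin(4*y/3) + 3*sqrt(9 - 16*y^2)/4 - 6*sin(y/4)


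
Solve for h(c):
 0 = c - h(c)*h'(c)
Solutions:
 h(c) = -sqrt(C1 + c^2)
 h(c) = sqrt(C1 + c^2)


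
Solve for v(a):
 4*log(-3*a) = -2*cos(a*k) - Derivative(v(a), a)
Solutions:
 v(a) = C1 - 4*a*log(-a) - 4*a*log(3) + 4*a - 2*Piecewise((sin(a*k)/k, Ne(k, 0)), (a, True))


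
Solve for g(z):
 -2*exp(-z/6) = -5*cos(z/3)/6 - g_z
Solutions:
 g(z) = C1 - 5*sin(z/3)/2 - 12*exp(-z/6)


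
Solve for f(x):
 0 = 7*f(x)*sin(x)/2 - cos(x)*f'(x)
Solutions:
 f(x) = C1/cos(x)^(7/2)


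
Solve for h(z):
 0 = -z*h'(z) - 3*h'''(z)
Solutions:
 h(z) = C1 + Integral(C2*airyai(-3^(2/3)*z/3) + C3*airybi(-3^(2/3)*z/3), z)


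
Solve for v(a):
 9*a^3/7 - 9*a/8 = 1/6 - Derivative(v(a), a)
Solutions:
 v(a) = C1 - 9*a^4/28 + 9*a^2/16 + a/6


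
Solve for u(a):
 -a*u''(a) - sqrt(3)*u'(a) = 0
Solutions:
 u(a) = C1 + C2*a^(1 - sqrt(3))


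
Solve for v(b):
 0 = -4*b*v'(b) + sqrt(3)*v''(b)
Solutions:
 v(b) = C1 + C2*erfi(sqrt(2)*3^(3/4)*b/3)


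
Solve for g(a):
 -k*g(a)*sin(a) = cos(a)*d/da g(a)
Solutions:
 g(a) = C1*exp(k*log(cos(a)))


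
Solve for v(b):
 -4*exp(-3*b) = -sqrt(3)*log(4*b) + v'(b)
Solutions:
 v(b) = C1 + sqrt(3)*b*log(b) + sqrt(3)*b*(-1 + 2*log(2)) + 4*exp(-3*b)/3


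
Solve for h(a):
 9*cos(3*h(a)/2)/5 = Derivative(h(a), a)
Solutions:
 -9*a/5 - log(sin(3*h(a)/2) - 1)/3 + log(sin(3*h(a)/2) + 1)/3 = C1


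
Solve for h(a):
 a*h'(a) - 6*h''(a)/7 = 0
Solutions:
 h(a) = C1 + C2*erfi(sqrt(21)*a/6)


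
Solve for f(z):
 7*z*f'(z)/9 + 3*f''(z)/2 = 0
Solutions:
 f(z) = C1 + C2*erf(sqrt(21)*z/9)


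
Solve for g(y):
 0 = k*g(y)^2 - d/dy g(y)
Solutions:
 g(y) = -1/(C1 + k*y)


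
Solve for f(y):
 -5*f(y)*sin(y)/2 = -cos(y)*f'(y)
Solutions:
 f(y) = C1/cos(y)^(5/2)


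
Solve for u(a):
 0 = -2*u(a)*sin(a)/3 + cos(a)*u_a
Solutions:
 u(a) = C1/cos(a)^(2/3)


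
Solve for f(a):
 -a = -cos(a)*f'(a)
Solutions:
 f(a) = C1 + Integral(a/cos(a), a)


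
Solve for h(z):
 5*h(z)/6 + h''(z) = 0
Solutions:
 h(z) = C1*sin(sqrt(30)*z/6) + C2*cos(sqrt(30)*z/6)


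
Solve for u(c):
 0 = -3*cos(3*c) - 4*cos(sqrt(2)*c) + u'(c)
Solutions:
 u(c) = C1 + sin(3*c) + 2*sqrt(2)*sin(sqrt(2)*c)


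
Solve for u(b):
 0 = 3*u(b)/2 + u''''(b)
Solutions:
 u(b) = (C1*sin(6^(1/4)*b/2) + C2*cos(6^(1/4)*b/2))*exp(-6^(1/4)*b/2) + (C3*sin(6^(1/4)*b/2) + C4*cos(6^(1/4)*b/2))*exp(6^(1/4)*b/2)


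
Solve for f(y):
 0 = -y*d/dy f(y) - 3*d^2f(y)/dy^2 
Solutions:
 f(y) = C1 + C2*erf(sqrt(6)*y/6)


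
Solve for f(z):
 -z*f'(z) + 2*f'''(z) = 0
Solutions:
 f(z) = C1 + Integral(C2*airyai(2^(2/3)*z/2) + C3*airybi(2^(2/3)*z/2), z)


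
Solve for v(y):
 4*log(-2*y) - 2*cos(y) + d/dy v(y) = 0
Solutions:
 v(y) = C1 - 4*y*log(-y) - 4*y*log(2) + 4*y + 2*sin(y)


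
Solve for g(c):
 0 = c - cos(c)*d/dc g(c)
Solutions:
 g(c) = C1 + Integral(c/cos(c), c)


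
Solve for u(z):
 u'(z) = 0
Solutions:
 u(z) = C1


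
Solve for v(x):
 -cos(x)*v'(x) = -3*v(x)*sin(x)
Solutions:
 v(x) = C1/cos(x)^3


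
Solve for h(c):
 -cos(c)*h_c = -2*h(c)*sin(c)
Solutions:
 h(c) = C1/cos(c)^2


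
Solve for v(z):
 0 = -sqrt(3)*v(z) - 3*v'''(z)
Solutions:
 v(z) = C3*exp(-3^(5/6)*z/3) + (C1*sin(3^(1/3)*z/2) + C2*cos(3^(1/3)*z/2))*exp(3^(5/6)*z/6)


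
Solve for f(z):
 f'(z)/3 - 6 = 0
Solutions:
 f(z) = C1 + 18*z


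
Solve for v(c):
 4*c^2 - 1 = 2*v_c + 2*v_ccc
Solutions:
 v(c) = C1 + C2*sin(c) + C3*cos(c) + 2*c^3/3 - 9*c/2


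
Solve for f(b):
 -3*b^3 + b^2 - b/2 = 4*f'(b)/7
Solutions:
 f(b) = C1 - 21*b^4/16 + 7*b^3/12 - 7*b^2/16


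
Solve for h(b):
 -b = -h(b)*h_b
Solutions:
 h(b) = -sqrt(C1 + b^2)
 h(b) = sqrt(C1 + b^2)


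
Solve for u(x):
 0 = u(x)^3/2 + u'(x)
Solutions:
 u(x) = -sqrt(-1/(C1 - x))
 u(x) = sqrt(-1/(C1 - x))


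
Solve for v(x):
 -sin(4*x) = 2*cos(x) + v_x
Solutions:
 v(x) = C1 - 2*sin(x) + cos(4*x)/4


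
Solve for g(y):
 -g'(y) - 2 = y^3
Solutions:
 g(y) = C1 - y^4/4 - 2*y


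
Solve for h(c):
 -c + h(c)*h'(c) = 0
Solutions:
 h(c) = -sqrt(C1 + c^2)
 h(c) = sqrt(C1 + c^2)


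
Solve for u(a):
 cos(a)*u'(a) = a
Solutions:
 u(a) = C1 + Integral(a/cos(a), a)


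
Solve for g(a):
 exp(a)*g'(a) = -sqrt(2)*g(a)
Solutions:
 g(a) = C1*exp(sqrt(2)*exp(-a))


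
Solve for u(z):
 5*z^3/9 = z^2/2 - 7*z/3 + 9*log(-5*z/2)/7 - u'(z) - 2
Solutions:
 u(z) = C1 - 5*z^4/36 + z^3/6 - 7*z^2/6 + 9*z*log(-z)/7 + z*(-23 - 9*log(2) + 9*log(5))/7


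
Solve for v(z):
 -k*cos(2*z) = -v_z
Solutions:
 v(z) = C1 + k*sin(2*z)/2


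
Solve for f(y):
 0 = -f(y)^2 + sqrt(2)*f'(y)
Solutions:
 f(y) = -2/(C1 + sqrt(2)*y)


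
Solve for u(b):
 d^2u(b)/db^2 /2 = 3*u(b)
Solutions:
 u(b) = C1*exp(-sqrt(6)*b) + C2*exp(sqrt(6)*b)


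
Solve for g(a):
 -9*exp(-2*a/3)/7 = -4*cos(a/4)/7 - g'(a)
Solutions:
 g(a) = C1 - 16*sin(a/4)/7 - 27*exp(-2*a/3)/14


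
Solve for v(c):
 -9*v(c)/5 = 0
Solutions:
 v(c) = 0


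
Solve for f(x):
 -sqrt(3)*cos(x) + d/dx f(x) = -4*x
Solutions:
 f(x) = C1 - 2*x^2 + sqrt(3)*sin(x)


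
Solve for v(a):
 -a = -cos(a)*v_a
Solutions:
 v(a) = C1 + Integral(a/cos(a), a)


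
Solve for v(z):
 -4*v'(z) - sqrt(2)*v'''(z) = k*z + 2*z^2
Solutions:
 v(z) = C1 + C2*sin(2^(3/4)*z) + C3*cos(2^(3/4)*z) - k*z^2/8 - z^3/6 + sqrt(2)*z/4


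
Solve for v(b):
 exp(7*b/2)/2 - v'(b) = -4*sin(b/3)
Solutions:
 v(b) = C1 + exp(7*b/2)/7 - 12*cos(b/3)


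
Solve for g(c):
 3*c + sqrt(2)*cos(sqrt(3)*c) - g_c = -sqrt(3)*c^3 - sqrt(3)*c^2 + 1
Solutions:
 g(c) = C1 + sqrt(3)*c^4/4 + sqrt(3)*c^3/3 + 3*c^2/2 - c + sqrt(6)*sin(sqrt(3)*c)/3


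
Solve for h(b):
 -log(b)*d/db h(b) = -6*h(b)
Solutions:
 h(b) = C1*exp(6*li(b))


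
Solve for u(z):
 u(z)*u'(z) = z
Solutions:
 u(z) = -sqrt(C1 + z^2)
 u(z) = sqrt(C1 + z^2)


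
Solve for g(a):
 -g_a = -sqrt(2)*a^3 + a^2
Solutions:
 g(a) = C1 + sqrt(2)*a^4/4 - a^3/3


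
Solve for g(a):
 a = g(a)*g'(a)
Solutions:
 g(a) = -sqrt(C1 + a^2)
 g(a) = sqrt(C1 + a^2)


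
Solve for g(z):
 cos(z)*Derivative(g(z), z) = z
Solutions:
 g(z) = C1 + Integral(z/cos(z), z)


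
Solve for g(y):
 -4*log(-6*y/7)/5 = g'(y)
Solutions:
 g(y) = C1 - 4*y*log(-y)/5 + 4*y*(-log(6) + 1 + log(7))/5


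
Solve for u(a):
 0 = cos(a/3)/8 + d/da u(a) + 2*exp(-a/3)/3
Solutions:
 u(a) = C1 - 3*sin(a/3)/8 + 2*exp(-a/3)


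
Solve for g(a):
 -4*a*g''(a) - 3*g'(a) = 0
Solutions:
 g(a) = C1 + C2*a^(1/4)


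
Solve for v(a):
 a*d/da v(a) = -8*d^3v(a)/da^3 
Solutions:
 v(a) = C1 + Integral(C2*airyai(-a/2) + C3*airybi(-a/2), a)


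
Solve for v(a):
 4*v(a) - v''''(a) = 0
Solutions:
 v(a) = C1*exp(-sqrt(2)*a) + C2*exp(sqrt(2)*a) + C3*sin(sqrt(2)*a) + C4*cos(sqrt(2)*a)


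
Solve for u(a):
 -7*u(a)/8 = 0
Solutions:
 u(a) = 0


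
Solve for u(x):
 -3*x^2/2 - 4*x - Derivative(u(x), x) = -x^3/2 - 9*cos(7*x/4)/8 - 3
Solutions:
 u(x) = C1 + x^4/8 - x^3/2 - 2*x^2 + 3*x + 9*sin(7*x/4)/14


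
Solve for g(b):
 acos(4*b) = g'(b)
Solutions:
 g(b) = C1 + b*acos(4*b) - sqrt(1 - 16*b^2)/4


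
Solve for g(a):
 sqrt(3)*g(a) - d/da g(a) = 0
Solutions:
 g(a) = C1*exp(sqrt(3)*a)


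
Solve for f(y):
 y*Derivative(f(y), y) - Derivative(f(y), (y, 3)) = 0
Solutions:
 f(y) = C1 + Integral(C2*airyai(y) + C3*airybi(y), y)


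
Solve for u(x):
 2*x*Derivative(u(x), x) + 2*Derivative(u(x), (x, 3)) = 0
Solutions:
 u(x) = C1 + Integral(C2*airyai(-x) + C3*airybi(-x), x)


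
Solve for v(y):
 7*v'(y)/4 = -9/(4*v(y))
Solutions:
 v(y) = -sqrt(C1 - 126*y)/7
 v(y) = sqrt(C1 - 126*y)/7


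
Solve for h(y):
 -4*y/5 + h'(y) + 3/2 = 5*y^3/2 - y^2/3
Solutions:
 h(y) = C1 + 5*y^4/8 - y^3/9 + 2*y^2/5 - 3*y/2


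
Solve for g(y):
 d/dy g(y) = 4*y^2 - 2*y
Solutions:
 g(y) = C1 + 4*y^3/3 - y^2


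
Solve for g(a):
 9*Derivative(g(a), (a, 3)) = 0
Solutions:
 g(a) = C1 + C2*a + C3*a^2


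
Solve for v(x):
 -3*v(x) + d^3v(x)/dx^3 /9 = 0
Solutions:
 v(x) = C3*exp(3*x) + (C1*sin(3*sqrt(3)*x/2) + C2*cos(3*sqrt(3)*x/2))*exp(-3*x/2)


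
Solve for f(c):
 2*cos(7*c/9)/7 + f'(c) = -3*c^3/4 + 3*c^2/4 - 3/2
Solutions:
 f(c) = C1 - 3*c^4/16 + c^3/4 - 3*c/2 - 18*sin(7*c/9)/49


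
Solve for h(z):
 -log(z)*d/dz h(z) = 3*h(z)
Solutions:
 h(z) = C1*exp(-3*li(z))


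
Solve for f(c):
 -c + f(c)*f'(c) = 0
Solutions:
 f(c) = -sqrt(C1 + c^2)
 f(c) = sqrt(C1 + c^2)


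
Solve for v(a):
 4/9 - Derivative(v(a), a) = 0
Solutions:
 v(a) = C1 + 4*a/9


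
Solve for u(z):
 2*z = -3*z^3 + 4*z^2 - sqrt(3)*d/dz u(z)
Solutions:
 u(z) = C1 - sqrt(3)*z^4/4 + 4*sqrt(3)*z^3/9 - sqrt(3)*z^2/3


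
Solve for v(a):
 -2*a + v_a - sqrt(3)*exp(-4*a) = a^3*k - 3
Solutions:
 v(a) = C1 + a^4*k/4 + a^2 - 3*a - sqrt(3)*exp(-4*a)/4


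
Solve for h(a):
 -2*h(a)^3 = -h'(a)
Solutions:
 h(a) = -sqrt(2)*sqrt(-1/(C1 + 2*a))/2
 h(a) = sqrt(2)*sqrt(-1/(C1 + 2*a))/2


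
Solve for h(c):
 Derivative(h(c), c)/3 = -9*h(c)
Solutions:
 h(c) = C1*exp(-27*c)


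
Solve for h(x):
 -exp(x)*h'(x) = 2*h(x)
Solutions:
 h(x) = C1*exp(2*exp(-x))


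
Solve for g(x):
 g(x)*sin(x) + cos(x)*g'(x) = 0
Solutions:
 g(x) = C1*cos(x)


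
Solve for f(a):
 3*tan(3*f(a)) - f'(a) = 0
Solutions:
 f(a) = -asin(C1*exp(9*a))/3 + pi/3
 f(a) = asin(C1*exp(9*a))/3


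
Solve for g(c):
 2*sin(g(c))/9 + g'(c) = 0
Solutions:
 2*c/9 + log(cos(g(c)) - 1)/2 - log(cos(g(c)) + 1)/2 = C1


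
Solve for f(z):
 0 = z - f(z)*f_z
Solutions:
 f(z) = -sqrt(C1 + z^2)
 f(z) = sqrt(C1 + z^2)


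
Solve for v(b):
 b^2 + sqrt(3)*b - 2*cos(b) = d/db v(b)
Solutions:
 v(b) = C1 + b^3/3 + sqrt(3)*b^2/2 - 2*sin(b)


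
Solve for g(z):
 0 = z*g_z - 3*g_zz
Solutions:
 g(z) = C1 + C2*erfi(sqrt(6)*z/6)


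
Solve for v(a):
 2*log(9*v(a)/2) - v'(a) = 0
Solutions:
 Integral(1/(-log(_y) - 2*log(3) + log(2)), (_y, v(a)))/2 = C1 - a


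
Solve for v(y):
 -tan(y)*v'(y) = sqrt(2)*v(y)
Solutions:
 v(y) = C1/sin(y)^(sqrt(2))


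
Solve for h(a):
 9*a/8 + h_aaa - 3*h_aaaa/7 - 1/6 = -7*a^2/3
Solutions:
 h(a) = C1 + C2*a + C3*a^2 + C4*exp(7*a/3) - 7*a^5/180 - 25*a^4/192 - 197*a^3/1008


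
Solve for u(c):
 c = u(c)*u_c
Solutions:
 u(c) = -sqrt(C1 + c^2)
 u(c) = sqrt(C1 + c^2)


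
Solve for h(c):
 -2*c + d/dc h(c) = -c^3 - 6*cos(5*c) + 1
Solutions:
 h(c) = C1 - c^4/4 + c^2 + c - 6*sin(5*c)/5


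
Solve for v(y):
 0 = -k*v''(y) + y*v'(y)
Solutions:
 v(y) = C1 + C2*erf(sqrt(2)*y*sqrt(-1/k)/2)/sqrt(-1/k)


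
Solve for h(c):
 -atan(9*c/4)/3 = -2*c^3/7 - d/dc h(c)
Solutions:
 h(c) = C1 - c^4/14 + c*atan(9*c/4)/3 - 2*log(81*c^2 + 16)/27


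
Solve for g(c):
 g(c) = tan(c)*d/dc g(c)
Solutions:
 g(c) = C1*sin(c)


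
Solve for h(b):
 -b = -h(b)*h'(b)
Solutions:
 h(b) = -sqrt(C1 + b^2)
 h(b) = sqrt(C1 + b^2)


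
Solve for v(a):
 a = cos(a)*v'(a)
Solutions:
 v(a) = C1 + Integral(a/cos(a), a)


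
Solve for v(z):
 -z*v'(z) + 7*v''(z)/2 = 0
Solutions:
 v(z) = C1 + C2*erfi(sqrt(7)*z/7)


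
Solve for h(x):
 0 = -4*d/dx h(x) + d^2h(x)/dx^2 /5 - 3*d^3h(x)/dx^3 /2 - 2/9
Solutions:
 h(x) = C1 - x/18 + (C2*sin(sqrt(599)*x/15) + C3*cos(sqrt(599)*x/15))*exp(x/15)


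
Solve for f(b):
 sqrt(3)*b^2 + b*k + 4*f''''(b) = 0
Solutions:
 f(b) = C1 + C2*b + C3*b^2 + C4*b^3 - sqrt(3)*b^6/1440 - b^5*k/480


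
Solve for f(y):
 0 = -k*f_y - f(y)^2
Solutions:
 f(y) = k/(C1*k + y)


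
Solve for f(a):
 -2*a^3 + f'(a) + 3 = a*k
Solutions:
 f(a) = C1 + a^4/2 + a^2*k/2 - 3*a


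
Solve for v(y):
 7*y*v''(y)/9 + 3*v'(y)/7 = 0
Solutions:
 v(y) = C1 + C2*y^(22/49)


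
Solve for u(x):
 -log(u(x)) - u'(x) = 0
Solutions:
 li(u(x)) = C1 - x


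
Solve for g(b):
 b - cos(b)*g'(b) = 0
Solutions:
 g(b) = C1 + Integral(b/cos(b), b)


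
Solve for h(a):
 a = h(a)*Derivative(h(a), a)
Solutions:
 h(a) = -sqrt(C1 + a^2)
 h(a) = sqrt(C1 + a^2)


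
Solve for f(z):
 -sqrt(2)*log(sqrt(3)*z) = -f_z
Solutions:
 f(z) = C1 + sqrt(2)*z*log(z) - sqrt(2)*z + sqrt(2)*z*log(3)/2


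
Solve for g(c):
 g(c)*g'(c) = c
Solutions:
 g(c) = -sqrt(C1 + c^2)
 g(c) = sqrt(C1 + c^2)


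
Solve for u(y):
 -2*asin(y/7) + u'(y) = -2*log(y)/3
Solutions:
 u(y) = C1 - 2*y*log(y)/3 + 2*y*asin(y/7) + 2*y/3 + 2*sqrt(49 - y^2)


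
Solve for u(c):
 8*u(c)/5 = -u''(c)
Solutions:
 u(c) = C1*sin(2*sqrt(10)*c/5) + C2*cos(2*sqrt(10)*c/5)


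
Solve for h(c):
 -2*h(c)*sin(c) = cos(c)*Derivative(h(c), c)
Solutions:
 h(c) = C1*cos(c)^2


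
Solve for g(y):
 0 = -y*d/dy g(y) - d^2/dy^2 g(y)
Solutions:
 g(y) = C1 + C2*erf(sqrt(2)*y/2)


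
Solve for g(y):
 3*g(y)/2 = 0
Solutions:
 g(y) = 0


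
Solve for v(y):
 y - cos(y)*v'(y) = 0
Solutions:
 v(y) = C1 + Integral(y/cos(y), y)


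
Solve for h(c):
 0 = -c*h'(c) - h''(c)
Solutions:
 h(c) = C1 + C2*erf(sqrt(2)*c/2)


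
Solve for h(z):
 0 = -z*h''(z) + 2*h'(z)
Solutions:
 h(z) = C1 + C2*z^3


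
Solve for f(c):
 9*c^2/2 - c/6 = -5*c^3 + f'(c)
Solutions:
 f(c) = C1 + 5*c^4/4 + 3*c^3/2 - c^2/12


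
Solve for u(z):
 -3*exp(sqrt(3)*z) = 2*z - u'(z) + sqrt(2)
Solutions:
 u(z) = C1 + z^2 + sqrt(2)*z + sqrt(3)*exp(sqrt(3)*z)
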